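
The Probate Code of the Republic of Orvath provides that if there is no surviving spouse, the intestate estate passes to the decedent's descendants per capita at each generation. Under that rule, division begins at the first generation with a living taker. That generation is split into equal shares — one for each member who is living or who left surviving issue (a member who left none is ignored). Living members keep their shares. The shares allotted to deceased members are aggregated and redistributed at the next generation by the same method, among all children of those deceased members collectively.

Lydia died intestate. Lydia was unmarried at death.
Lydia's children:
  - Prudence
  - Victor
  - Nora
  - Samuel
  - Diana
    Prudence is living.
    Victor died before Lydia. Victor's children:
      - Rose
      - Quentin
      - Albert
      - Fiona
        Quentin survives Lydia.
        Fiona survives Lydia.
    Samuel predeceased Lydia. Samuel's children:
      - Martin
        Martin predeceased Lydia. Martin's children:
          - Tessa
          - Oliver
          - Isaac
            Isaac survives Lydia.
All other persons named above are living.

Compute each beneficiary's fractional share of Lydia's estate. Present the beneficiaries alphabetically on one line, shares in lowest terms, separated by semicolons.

There is no surviving spouse, so the entire estate passes to Lydia's descendants per capita at each generation.
At generation 1 (Prudence, Victor, Nora, Samuel, Diana) there are 5 shares of (1)/5 = 1/5 each.
Living: Prudence, Nora, and Diana — each takes 1/5.
Deceased: Victor and Samuel. Their combined 2/5 is pooled and carried to generation 2.
At generation 2 (Rose, Quentin, Albert, Fiona, Martin) there are 5 shares of (2/5)/5 = 2/25 each.
Living: Rose, Quentin, Albert, and Fiona — each takes 2/25.
Deceased: Martin. That 2/25 share is carried to generation 3.
At generation 3 (Tessa, Oliver, Isaac) there are 3 shares of (2/25)/3 = 2/75 each.
Living: Tessa, Oliver, and Isaac — each takes 2/75.

Albert 2/25; Diana 1/5; Fiona 2/25; Isaac 2/75; Nora 1/5; Oliver 2/75; Prudence 1/5; Quentin 2/25; Rose 2/25; Tessa 2/75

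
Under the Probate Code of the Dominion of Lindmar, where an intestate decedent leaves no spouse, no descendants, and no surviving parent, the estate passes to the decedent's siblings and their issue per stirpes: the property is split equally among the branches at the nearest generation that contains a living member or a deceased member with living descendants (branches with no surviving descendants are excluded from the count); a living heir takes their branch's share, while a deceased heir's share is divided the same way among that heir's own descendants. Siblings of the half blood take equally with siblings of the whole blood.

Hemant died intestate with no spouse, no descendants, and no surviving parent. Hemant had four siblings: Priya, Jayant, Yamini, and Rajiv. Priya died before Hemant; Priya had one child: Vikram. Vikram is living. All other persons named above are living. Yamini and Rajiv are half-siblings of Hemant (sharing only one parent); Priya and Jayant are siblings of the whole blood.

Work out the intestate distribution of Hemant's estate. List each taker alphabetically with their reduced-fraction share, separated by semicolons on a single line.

No spouse, descendants, or parent survives, so the estate passes to Hemant's siblings per stirpes.
Half-blood and whole-blood siblings take equally under the stated rule.
The estate is divided into 4 equal shares of 1/4 among Priya, Jayant, Yamini, Rajiv.
Priya predeceased; the 1/4 allotted to Priya's branch passes to Priya's issue by representation.
Vikram is the sole taker at this level and receives the full 1/4.
Jayant is living and takes 1/4.
Yamini is living and takes 1/4.
Rajiv is living and takes 1/4.

Jayant 1/4; Rajiv 1/4; Vikram 1/4; Yamini 1/4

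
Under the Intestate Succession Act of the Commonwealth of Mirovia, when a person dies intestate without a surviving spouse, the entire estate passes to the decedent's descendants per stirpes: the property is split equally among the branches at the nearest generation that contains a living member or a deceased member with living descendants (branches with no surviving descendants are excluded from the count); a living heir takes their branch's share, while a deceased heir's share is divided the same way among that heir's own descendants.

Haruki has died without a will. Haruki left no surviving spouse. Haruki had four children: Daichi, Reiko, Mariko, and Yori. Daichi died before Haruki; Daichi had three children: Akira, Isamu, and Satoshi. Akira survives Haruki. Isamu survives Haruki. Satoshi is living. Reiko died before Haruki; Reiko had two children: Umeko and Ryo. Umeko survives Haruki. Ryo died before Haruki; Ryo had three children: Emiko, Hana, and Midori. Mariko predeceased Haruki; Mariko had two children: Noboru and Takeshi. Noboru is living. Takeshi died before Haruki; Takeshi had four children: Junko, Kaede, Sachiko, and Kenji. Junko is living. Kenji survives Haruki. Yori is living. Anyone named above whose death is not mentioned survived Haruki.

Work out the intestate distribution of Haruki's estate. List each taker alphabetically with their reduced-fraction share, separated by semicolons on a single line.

Akira 1/12; Emiko 1/24; Hana 1/24; Isamu 1/12; Junko 1/32; Kaede 1/32; Kenji 1/32; Midori 1/24; Noboru 1/8; Sachiko 1/32; Satoshi 1/12; Umeko 1/8; Yori 1/4

There is no surviving spouse, so the entire estate passes to Haruki's descendants per stirpes.
The estate is divided into 4 equal shares of 1/4 among Daichi, Reiko, Mariko, Yori.
Daichi predeceased; the 1/4 allotted to Daichi's branch passes to Daichi's issue by representation.
The 1/4 is divided into 3 equal shares of 1/12 among Akira, Isamu, Satoshi.
Akira is living and takes 1/12.
Isamu is living and takes 1/12.
Satoshi is living and takes 1/12.
Reiko predeceased; the 1/4 allotted to Reiko's branch passes to Reiko's issue by representation.
The 1/4 is divided into 2 equal shares of 1/8 among Umeko, Ryo.
Umeko is living and takes 1/8.
Ryo predeceased; the 1/8 allotted to Ryo's branch passes to Ryo's issue by representation.
The 1/8 is divided into 3 equal shares of 1/24 among Emiko, Hana, Midori.
Emiko is living and takes 1/24.
Hana is living and takes 1/24.
Midori is living and takes 1/24.
Mariko predeceased; the 1/4 allotted to Mariko's branch passes to Mariko's issue by representation.
The 1/4 is divided into 2 equal shares of 1/8 among Noboru, Takeshi.
Noboru is living and takes 1/8.
Takeshi predeceased; the 1/8 allotted to Takeshi's branch passes to Takeshi's issue by representation.
The 1/8 is divided into 4 equal shares of 1/32 among Junko, Kaede, Sachiko, Kenji.
Junko is living and takes 1/32.
Kaede is living and takes 1/32.
Sachiko is living and takes 1/32.
Kenji is living and takes 1/32.
Yori is living and takes 1/4.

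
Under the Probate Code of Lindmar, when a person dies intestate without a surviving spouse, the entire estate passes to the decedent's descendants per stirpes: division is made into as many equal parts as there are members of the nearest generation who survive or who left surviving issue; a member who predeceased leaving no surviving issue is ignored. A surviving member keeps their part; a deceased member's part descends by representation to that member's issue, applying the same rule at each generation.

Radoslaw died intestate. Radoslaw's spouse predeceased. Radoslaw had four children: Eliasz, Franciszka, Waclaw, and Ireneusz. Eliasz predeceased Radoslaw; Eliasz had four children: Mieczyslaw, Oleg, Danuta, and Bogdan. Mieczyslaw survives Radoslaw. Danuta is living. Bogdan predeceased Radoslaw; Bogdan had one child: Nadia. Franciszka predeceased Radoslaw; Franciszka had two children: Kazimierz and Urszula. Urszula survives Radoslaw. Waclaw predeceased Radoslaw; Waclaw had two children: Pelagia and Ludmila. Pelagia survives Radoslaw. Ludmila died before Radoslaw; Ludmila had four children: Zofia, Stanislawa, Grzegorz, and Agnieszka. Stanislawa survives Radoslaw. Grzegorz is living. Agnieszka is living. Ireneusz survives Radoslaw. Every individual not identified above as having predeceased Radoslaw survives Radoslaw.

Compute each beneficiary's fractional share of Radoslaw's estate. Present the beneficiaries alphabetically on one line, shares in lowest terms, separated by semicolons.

Agnieszka 1/32; Danuta 1/16; Grzegorz 1/32; Ireneusz 1/4; Kazimierz 1/8; Mieczyslaw 1/16; Nadia 1/16; Oleg 1/16; Pelagia 1/8; Stanislawa 1/32; Urszula 1/8; Zofia 1/32

There is no surviving spouse, so the entire estate passes to Radoslaw's descendants per stirpes.
The estate is divided into 4 equal shares of 1/4 among Eliasz, Franciszka, Waclaw, Ireneusz.
Eliasz predeceased; the 1/4 allotted to Eliasz's branch passes to Eliasz's issue by representation.
The 1/4 is divided into 4 equal shares of 1/16 among Mieczyslaw, Oleg, Danuta, Bogdan.
Mieczyslaw is living and takes 1/16.
Oleg is living and takes 1/16.
Danuta is living and takes 1/16.
Bogdan predeceased; the 1/16 allotted to Bogdan's branch passes to Bogdan's issue by representation.
Nadia is the sole taker at this level and receives the full 1/16.
Franciszka predeceased; the 1/4 allotted to Franciszka's branch passes to Franciszka's issue by representation.
The 1/4 is divided into 2 equal shares of 1/8 among Kazimierz, Urszula.
Kazimierz is living and takes 1/8.
Urszula is living and takes 1/8.
Waclaw predeceased; the 1/4 allotted to Waclaw's branch passes to Waclaw's issue by representation.
The 1/4 is divided into 2 equal shares of 1/8 among Pelagia, Ludmila.
Pelagia is living and takes 1/8.
Ludmila predeceased; the 1/8 allotted to Ludmila's branch passes to Ludmila's issue by representation.
The 1/8 is divided into 4 equal shares of 1/32 among Zofia, Stanislawa, Grzegorz, Agnieszka.
Zofia is living and takes 1/32.
Stanislawa is living and takes 1/32.
Grzegorz is living and takes 1/32.
Agnieszka is living and takes 1/32.
Ireneusz is living and takes 1/4.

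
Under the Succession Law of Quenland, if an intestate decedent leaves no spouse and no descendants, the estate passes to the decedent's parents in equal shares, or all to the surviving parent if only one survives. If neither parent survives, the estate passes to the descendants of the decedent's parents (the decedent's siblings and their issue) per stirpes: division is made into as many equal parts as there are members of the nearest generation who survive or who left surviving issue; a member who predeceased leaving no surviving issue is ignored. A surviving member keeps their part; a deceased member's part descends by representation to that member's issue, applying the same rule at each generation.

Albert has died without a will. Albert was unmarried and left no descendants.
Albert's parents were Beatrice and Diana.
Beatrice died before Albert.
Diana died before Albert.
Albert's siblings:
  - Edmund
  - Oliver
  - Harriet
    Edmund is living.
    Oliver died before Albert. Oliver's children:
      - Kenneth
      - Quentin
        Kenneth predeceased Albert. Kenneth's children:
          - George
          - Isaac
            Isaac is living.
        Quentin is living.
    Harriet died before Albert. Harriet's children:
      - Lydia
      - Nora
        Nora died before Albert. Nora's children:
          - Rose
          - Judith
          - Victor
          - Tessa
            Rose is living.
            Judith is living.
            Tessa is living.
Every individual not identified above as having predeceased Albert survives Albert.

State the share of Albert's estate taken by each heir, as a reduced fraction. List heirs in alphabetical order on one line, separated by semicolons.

Neither parent survives and there are no descendants, so the estate passes to Albert's siblings and their issue per stirpes.
The estate is divided into 3 equal shares of 1/3 among Edmund, Oliver, Harriet.
Edmund is living and takes 1/3.
Oliver predeceased; the 1/3 allotted to Oliver's branch passes to Oliver's issue by representation.
The 1/3 is divided into 2 equal shares of 1/6 among Kenneth, Quentin.
Kenneth predeceased; the 1/6 allotted to Kenneth's branch passes to Kenneth's issue by representation.
The 1/6 is divided into 2 equal shares of 1/12 among George, Isaac.
George is living and takes 1/12.
Isaac is living and takes 1/12.
Quentin is living and takes 1/6.
Harriet predeceased; the 1/3 allotted to Harriet's branch passes to Harriet's issue by representation.
The 1/3 is divided into 2 equal shares of 1/6 among Lydia, Nora.
Lydia is living and takes 1/6.
Nora predeceased; the 1/6 allotted to Nora's branch passes to Nora's issue by representation.
The 1/6 is divided into 4 equal shares of 1/24 among Rose, Judith, Victor, Tessa.
Rose is living and takes 1/24.
Judith is living and takes 1/24.
Victor is living and takes 1/24.
Tessa is living and takes 1/24.

Edmund 1/3; George 1/12; Isaac 1/12; Judith 1/24; Lydia 1/6; Quentin 1/6; Rose 1/24; Tessa 1/24; Victor 1/24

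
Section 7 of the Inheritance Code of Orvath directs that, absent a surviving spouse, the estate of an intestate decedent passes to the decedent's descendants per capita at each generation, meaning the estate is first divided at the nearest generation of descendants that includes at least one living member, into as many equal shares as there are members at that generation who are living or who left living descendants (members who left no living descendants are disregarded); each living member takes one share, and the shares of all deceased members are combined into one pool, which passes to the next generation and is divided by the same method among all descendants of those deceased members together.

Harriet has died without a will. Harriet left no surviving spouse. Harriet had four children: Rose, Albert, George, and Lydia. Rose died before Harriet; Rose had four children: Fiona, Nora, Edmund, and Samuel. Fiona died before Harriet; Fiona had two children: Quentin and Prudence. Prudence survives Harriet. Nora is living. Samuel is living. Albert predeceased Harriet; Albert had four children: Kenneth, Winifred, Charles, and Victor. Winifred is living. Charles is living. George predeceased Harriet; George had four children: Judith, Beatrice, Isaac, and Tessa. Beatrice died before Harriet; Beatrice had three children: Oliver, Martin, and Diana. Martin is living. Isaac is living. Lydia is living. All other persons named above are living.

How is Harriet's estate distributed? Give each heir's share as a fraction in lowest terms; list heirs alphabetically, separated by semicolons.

Charles 1/16; Diana 1/40; Edmund 1/16; Isaac 1/16; Judith 1/16; Kenneth 1/16; Lydia 1/4; Martin 1/40; Nora 1/16; Oliver 1/40; Prudence 1/40; Quentin 1/40; Samuel 1/16; Tessa 1/16; Victor 1/16; Winifred 1/16

There is no surviving spouse, so the entire estate passes to Harriet's descendants per capita at each generation.
At generation 1 (Rose, Albert, George, Lydia) there are 4 shares of (1)/4 = 1/4 each.
Living: Lydia — each takes 1/4.
Deceased: Rose, Albert, and George. Their combined 3/4 is pooled and carried to generation 2.
At generation 2 (Fiona, Nora, Edmund, Samuel, Kenneth, Winifred, Charles, Victor, Judith, Beatrice, Isaac, Tessa) there are 12 shares of (3/4)/12 = 1/16 each.
Living: Nora, Edmund, Samuel, Kenneth, Winifred, Charles, Victor, Judith, Isaac, and Tessa — each takes 1/16.
Deceased: Fiona and Beatrice. Their combined 1/8 is pooled and carried to generation 3.
At generation 3 (Quentin, Prudence, Oliver, Martin, Diana) there are 5 shares of (1/8)/5 = 1/40 each.
Living: Quentin, Prudence, Oliver, Martin, and Diana — each takes 1/40.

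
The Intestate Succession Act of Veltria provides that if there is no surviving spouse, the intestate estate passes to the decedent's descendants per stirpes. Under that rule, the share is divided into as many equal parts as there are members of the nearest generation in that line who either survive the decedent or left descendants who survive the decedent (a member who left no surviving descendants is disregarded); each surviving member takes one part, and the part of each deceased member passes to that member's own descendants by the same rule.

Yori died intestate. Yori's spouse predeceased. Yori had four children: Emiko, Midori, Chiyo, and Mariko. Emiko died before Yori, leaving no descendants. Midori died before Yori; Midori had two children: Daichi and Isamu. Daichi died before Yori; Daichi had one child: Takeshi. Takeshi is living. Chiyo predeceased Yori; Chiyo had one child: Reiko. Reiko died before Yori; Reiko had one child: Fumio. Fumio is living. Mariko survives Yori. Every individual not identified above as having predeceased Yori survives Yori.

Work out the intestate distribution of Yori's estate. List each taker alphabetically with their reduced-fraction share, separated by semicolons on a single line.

Fumio 1/3; Isamu 1/6; Mariko 1/3; Takeshi 1/6

There is no surviving spouse, so the entire estate passes to Yori's descendants per stirpes.
Emiko left no surviving issue, so that branch lapses and is disregarded.
The estate is divided into 3 equal shares of 1/3 among Midori, Chiyo, Mariko.
Midori predeceased; the 1/3 allotted to Midori's branch passes to Midori's issue by representation.
The 1/3 is divided into 2 equal shares of 1/6 among Daichi, Isamu.
Daichi predeceased; the 1/6 allotted to Daichi's branch passes to Daichi's issue by representation.
Takeshi is the sole taker at this level and receives the full 1/6.
Isamu is living and takes 1/6.
Chiyo predeceased; the 1/3 allotted to Chiyo's branch passes to Chiyo's issue by representation.
Reiko's line is the sole branch at this level, so the full 1/3 passes to Reiko's issue by representation.
Fumio is the sole taker at this level and receives the full 1/3.
Mariko is living and takes 1/3.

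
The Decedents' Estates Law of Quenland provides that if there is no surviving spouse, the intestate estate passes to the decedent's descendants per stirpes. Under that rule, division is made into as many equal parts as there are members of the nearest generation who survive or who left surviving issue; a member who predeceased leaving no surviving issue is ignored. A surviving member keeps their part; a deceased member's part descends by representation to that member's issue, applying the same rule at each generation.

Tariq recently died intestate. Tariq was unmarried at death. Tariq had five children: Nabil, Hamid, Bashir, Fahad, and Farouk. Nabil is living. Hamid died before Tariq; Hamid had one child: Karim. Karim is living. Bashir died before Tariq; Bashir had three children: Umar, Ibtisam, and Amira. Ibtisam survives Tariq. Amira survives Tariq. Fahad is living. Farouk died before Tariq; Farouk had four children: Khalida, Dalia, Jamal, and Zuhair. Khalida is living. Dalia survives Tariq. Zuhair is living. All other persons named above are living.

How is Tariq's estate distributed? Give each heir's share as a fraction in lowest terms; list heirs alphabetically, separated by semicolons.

There is no surviving spouse, so the entire estate passes to Tariq's descendants per stirpes.
The estate is divided into 5 equal shares of 1/5 among Nabil, Hamid, Bashir, Fahad, Farouk.
Nabil is living and takes 1/5.
Hamid predeceased; the 1/5 allotted to Hamid's branch passes to Hamid's issue by representation.
Karim is the sole taker at this level and receives the full 1/5.
Bashir predeceased; the 1/5 allotted to Bashir's branch passes to Bashir's issue by representation.
The 1/5 is divided into 3 equal shares of 1/15 among Umar, Ibtisam, Amira.
Umar is living and takes 1/15.
Ibtisam is living and takes 1/15.
Amira is living and takes 1/15.
Fahad is living and takes 1/5.
Farouk predeceased; the 1/5 allotted to Farouk's branch passes to Farouk's issue by representation.
The 1/5 is divided into 4 equal shares of 1/20 among Khalida, Dalia, Jamal, Zuhair.
Khalida is living and takes 1/20.
Dalia is living and takes 1/20.
Jamal is living and takes 1/20.
Zuhair is living and takes 1/20.

Amira 1/15; Dalia 1/20; Fahad 1/5; Ibtisam 1/15; Jamal 1/20; Karim 1/5; Khalida 1/20; Nabil 1/5; Umar 1/15; Zuhair 1/20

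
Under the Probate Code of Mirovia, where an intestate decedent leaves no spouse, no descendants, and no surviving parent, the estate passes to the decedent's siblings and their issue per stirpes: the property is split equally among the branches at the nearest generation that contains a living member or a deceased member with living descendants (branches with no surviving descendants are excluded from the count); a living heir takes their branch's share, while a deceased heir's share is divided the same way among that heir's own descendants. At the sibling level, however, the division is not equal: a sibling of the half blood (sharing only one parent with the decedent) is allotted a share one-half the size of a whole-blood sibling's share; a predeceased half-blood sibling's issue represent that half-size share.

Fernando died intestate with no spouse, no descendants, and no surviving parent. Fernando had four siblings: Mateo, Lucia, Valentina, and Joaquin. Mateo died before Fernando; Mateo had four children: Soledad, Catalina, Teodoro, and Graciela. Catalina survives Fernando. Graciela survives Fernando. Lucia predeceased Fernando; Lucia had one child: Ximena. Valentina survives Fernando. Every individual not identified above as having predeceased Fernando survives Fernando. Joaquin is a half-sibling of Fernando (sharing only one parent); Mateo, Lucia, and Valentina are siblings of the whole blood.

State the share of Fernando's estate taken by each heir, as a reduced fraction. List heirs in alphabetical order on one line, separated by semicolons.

No spouse, descendants, or parent survives, so the estate passes to Fernando's siblings per stirpes.
Half-blood siblings count for one-half the weight of whole-blood siblings at the initial division.
Dividing 1 in proportion to weights (total weight 7/2): Mateo (weight 1) → 2/7; Lucia (weight 1) → 2/7; Valentina (weight 1) → 2/7; Joaquin (weight 1/2) → 1/7.
Mateo predeceased; the 2/7 allotted to Mateo's branch passes to Mateo's issue by representation.
The 2/7 is divided into 4 equal shares of 1/14 among Soledad, Catalina, Teodoro, Graciela.
Soledad is living and takes 1/14.
Catalina is living and takes 1/14.
Teodoro is living and takes 1/14.
Graciela is living and takes 1/14.
Lucia predeceased; the 2/7 allotted to Lucia's branch passes to Lucia's issue by representation.
Ximena is the sole taker at this level and receives the full 2/7.
Valentina is living and takes 2/7.
Joaquin is living and takes 1/7.

Catalina 1/14; Graciela 1/14; Joaquin 1/7; Soledad 1/14; Teodoro 1/14; Valentina 2/7; Ximena 2/7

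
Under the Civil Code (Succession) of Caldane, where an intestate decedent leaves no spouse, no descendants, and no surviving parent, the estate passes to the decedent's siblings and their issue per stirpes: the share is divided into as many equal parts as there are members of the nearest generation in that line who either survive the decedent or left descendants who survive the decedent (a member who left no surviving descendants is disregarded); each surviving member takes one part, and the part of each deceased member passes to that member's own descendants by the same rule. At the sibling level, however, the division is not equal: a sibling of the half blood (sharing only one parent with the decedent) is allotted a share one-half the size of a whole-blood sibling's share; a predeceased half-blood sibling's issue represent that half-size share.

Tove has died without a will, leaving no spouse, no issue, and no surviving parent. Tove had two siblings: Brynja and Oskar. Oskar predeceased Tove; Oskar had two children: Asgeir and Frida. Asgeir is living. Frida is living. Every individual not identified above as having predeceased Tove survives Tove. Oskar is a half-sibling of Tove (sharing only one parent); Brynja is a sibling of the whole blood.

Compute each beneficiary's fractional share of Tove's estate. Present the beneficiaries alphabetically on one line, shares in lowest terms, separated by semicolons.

Asgeir 1/6; Brynja 2/3; Frida 1/6

No spouse, descendants, or parent survives, so the estate passes to Tove's siblings per stirpes.
Half-blood siblings count for one-half the weight of whole-blood siblings at the initial division.
Dividing 1 in proportion to weights (total weight 3/2): Brynja (weight 1) → 2/3; Oskar (weight 1/2) → 1/3.
Brynja is living and takes 2/3.
Oskar predeceased; the 1/3 allotted to Oskar's branch passes to Oskar's issue by representation.
The 1/3 is divided into 2 equal shares of 1/6 among Asgeir, Frida.
Asgeir is living and takes 1/6.
Frida is living and takes 1/6.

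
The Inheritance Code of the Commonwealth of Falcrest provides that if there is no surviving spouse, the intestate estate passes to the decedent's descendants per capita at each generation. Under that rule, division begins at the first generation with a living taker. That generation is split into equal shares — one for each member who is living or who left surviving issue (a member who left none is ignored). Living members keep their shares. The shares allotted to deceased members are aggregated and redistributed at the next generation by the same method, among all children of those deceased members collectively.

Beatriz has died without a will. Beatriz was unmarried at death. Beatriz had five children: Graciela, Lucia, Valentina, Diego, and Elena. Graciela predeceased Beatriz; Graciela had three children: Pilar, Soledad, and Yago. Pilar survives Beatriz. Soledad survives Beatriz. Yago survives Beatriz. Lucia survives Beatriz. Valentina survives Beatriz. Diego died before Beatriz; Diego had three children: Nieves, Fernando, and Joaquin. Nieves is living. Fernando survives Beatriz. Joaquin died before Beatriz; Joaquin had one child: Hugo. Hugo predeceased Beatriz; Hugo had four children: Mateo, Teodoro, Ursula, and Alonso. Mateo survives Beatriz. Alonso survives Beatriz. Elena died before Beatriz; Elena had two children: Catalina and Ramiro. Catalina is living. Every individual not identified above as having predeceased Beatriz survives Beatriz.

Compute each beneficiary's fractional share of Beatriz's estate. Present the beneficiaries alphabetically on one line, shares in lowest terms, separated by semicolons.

Alonso 3/160; Catalina 3/40; Fernando 3/40; Lucia 1/5; Mateo 3/160; Nieves 3/40; Pilar 3/40; Ramiro 3/40; Soledad 3/40; Teodoro 3/160; Ursula 3/160; Valentina 1/5; Yago 3/40

There is no surviving spouse, so the entire estate passes to Beatriz's descendants per capita at each generation.
At generation 1 (Graciela, Lucia, Valentina, Diego, Elena) there are 5 shares of (1)/5 = 1/5 each.
Living: Lucia and Valentina — each takes 1/5.
Deceased: Graciela, Diego, and Elena. Their combined 3/5 is pooled and carried to generation 2.
At generation 2 (Pilar, Soledad, Yago, Nieves, Fernando, Joaquin, Catalina, Ramiro) there are 8 shares of (3/5)/8 = 3/40 each.
Living: Pilar, Soledad, Yago, Nieves, Fernando, Catalina, and Ramiro — each takes 3/40.
Deceased: Joaquin. That 3/40 share is carried to generation 3.
At generation 3 (Hugo) there are 1 shares of (3/40)/1 = 3/40 each.
Deceased: Hugo. That 3/40 share is carried to generation 4.
At generation 4 (Mateo, Teodoro, Ursula, Alonso) there are 4 shares of (3/40)/4 = 3/160 each.
Living: Mateo, Teodoro, Ursula, and Alonso — each takes 3/160.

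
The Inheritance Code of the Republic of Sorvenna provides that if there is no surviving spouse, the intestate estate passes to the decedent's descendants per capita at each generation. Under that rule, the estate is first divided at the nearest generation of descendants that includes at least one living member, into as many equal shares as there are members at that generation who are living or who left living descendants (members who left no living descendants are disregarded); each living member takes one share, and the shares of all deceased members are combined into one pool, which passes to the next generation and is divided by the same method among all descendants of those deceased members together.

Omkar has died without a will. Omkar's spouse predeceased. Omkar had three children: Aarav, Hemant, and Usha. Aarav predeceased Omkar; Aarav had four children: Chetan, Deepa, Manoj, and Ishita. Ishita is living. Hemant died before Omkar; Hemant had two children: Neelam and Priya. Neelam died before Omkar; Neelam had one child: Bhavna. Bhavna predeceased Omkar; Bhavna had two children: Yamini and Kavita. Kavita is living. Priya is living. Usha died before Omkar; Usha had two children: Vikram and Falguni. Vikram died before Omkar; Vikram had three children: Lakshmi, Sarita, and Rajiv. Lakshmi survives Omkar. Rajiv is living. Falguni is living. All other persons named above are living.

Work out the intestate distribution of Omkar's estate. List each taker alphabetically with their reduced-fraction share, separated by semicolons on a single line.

There is no surviving spouse, so the entire estate passes to Omkar's descendants per capita at each generation.
No one at generation 1 (Aarav, Hemant, Usha) is living; moving to the next generation.
At generation 2 (Chetan, Deepa, Manoj, Ishita, Neelam, Priya, Vikram, Falguni) there are 8 shares of (1)/8 = 1/8 each.
Living: Chetan, Deepa, Manoj, Ishita, Priya, and Falguni — each takes 1/8.
Deceased: Neelam and Vikram. Their combined 1/4 is pooled and carried to generation 3.
At generation 3 (Bhavna, Lakshmi, Sarita, Rajiv) there are 4 shares of (1/4)/4 = 1/16 each.
Living: Lakshmi, Sarita, and Rajiv — each takes 1/16.
Deceased: Bhavna. That 1/16 share is carried to generation 4.
At generation 4 (Yamini, Kavita) there are 2 shares of (1/16)/2 = 1/32 each.
Living: Yamini and Kavita — each takes 1/32.

Chetan 1/8; Deepa 1/8; Falguni 1/8; Ishita 1/8; Kavita 1/32; Lakshmi 1/16; Manoj 1/8; Priya 1/8; Rajiv 1/16; Sarita 1/16; Yamini 1/32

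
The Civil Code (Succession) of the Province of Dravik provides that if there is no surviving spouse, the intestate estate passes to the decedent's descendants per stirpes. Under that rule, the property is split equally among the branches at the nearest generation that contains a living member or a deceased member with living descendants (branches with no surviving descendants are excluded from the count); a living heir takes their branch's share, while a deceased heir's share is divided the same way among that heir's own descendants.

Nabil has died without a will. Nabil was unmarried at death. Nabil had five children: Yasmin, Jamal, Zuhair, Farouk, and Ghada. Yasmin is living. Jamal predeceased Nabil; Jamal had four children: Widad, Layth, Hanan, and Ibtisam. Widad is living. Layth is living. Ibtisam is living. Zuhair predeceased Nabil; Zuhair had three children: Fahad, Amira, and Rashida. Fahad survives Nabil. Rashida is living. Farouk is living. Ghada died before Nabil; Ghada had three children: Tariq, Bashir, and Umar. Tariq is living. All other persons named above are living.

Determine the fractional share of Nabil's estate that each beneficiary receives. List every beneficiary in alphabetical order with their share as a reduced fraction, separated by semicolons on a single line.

Amira 1/15; Bashir 1/15; Fahad 1/15; Farouk 1/5; Hanan 1/20; Ibtisam 1/20; Layth 1/20; Rashida 1/15; Tariq 1/15; Umar 1/15; Widad 1/20; Yasmin 1/5

There is no surviving spouse, so the entire estate passes to Nabil's descendants per stirpes.
The estate is divided into 5 equal shares of 1/5 among Yasmin, Jamal, Zuhair, Farouk, Ghada.
Yasmin is living and takes 1/5.
Jamal predeceased; the 1/5 allotted to Jamal's branch passes to Jamal's issue by representation.
The 1/5 is divided into 4 equal shares of 1/20 among Widad, Layth, Hanan, Ibtisam.
Widad is living and takes 1/20.
Layth is living and takes 1/20.
Hanan is living and takes 1/20.
Ibtisam is living and takes 1/20.
Zuhair predeceased; the 1/5 allotted to Zuhair's branch passes to Zuhair's issue by representation.
The 1/5 is divided into 3 equal shares of 1/15 among Fahad, Amira, Rashida.
Fahad is living and takes 1/15.
Amira is living and takes 1/15.
Rashida is living and takes 1/15.
Farouk is living and takes 1/5.
Ghada predeceased; the 1/5 allotted to Ghada's branch passes to Ghada's issue by representation.
The 1/5 is divided into 3 equal shares of 1/15 among Tariq, Bashir, Umar.
Tariq is living and takes 1/15.
Bashir is living and takes 1/15.
Umar is living and takes 1/15.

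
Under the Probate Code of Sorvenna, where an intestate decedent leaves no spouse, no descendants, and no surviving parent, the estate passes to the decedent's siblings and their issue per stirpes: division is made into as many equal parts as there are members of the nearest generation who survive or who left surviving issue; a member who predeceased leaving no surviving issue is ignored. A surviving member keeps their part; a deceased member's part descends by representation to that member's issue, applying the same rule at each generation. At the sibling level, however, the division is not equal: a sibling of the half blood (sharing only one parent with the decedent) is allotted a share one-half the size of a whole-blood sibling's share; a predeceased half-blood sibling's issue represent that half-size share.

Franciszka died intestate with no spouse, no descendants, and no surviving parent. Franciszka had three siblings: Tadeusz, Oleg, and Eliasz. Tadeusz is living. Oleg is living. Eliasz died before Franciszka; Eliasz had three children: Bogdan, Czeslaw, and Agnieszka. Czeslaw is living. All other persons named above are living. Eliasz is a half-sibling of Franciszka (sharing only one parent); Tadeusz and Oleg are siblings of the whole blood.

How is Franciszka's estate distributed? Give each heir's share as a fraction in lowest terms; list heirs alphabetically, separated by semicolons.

No spouse, descendants, or parent survives, so the estate passes to Franciszka's siblings per stirpes.
Half-blood siblings count for one-half the weight of whole-blood siblings at the initial division.
Dividing 1 in proportion to weights (total weight 5/2): Tadeusz (weight 1) → 2/5; Oleg (weight 1) → 2/5; Eliasz (weight 1/2) → 1/5.
Tadeusz is living and takes 2/5.
Oleg is living and takes 2/5.
Eliasz predeceased; the 1/5 allotted to Eliasz's branch passes to Eliasz's issue by representation.
The 1/5 is divided into 3 equal shares of 1/15 among Bogdan, Czeslaw, Agnieszka.
Bogdan is living and takes 1/15.
Czeslaw is living and takes 1/15.
Agnieszka is living and takes 1/15.

Agnieszka 1/15; Bogdan 1/15; Czeslaw 1/15; Oleg 2/5; Tadeusz 2/5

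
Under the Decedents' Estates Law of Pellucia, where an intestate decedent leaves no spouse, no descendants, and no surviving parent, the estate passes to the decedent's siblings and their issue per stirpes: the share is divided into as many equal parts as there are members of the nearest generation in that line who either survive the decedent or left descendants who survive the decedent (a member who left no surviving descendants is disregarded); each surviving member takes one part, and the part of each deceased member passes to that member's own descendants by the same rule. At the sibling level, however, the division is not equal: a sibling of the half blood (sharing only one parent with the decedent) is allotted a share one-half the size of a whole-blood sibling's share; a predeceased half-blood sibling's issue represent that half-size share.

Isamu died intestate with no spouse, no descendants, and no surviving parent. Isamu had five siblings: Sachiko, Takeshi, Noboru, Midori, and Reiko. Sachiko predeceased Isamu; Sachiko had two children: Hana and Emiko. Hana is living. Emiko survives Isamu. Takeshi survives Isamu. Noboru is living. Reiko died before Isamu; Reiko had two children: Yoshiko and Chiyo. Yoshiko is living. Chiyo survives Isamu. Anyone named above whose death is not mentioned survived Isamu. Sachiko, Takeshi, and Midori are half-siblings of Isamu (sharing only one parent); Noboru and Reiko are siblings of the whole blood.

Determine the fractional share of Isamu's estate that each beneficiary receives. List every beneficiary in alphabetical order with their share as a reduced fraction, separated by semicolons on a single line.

Chiyo 1/7; Emiko 1/14; Hana 1/14; Midori 1/7; Noboru 2/7; Takeshi 1/7; Yoshiko 1/7

No spouse, descendants, or parent survives, so the estate passes to Isamu's siblings per stirpes.
Half-blood siblings count for one-half the weight of whole-blood siblings at the initial division.
Dividing 1 in proportion to weights (total weight 7/2): Sachiko (weight 1/2) → 1/7; Takeshi (weight 1/2) → 1/7; Noboru (weight 1) → 2/7; Midori (weight 1/2) → 1/7; Reiko (weight 1) → 2/7.
Sachiko predeceased; the 1/7 allotted to Sachiko's branch passes to Sachiko's issue by representation.
The 1/7 is divided into 2 equal shares of 1/14 among Hana, Emiko.
Hana is living and takes 1/14.
Emiko is living and takes 1/14.
Takeshi is living and takes 1/7.
Noboru is living and takes 2/7.
Midori is living and takes 1/7.
Reiko predeceased; the 2/7 allotted to Reiko's branch passes to Reiko's issue by representation.
The 2/7 is divided into 2 equal shares of 1/7 among Yoshiko, Chiyo.
Yoshiko is living and takes 1/7.
Chiyo is living and takes 1/7.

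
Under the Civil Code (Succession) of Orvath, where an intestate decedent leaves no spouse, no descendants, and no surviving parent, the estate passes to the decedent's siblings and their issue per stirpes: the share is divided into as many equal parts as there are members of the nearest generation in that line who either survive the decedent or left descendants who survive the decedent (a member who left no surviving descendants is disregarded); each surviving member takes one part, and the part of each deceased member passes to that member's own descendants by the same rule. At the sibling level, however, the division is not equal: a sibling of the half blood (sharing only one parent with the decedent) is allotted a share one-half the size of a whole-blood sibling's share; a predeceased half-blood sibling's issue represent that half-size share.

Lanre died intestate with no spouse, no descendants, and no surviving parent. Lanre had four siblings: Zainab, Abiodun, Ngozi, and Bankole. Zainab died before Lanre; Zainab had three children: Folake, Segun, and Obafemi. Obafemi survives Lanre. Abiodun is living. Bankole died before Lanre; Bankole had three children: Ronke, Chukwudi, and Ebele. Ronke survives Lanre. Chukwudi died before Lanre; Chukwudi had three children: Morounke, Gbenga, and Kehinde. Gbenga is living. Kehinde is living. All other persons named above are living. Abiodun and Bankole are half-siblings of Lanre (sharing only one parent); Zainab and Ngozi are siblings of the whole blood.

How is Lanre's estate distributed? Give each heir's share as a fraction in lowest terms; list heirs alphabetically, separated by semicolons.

Abiodun 1/6; Ebele 1/18; Folake 1/9; Gbenga 1/54; Kehinde 1/54; Morounke 1/54; Ngozi 1/3; Obafemi 1/9; Ronke 1/18; Segun 1/9

No spouse, descendants, or parent survives, so the estate passes to Lanre's siblings per stirpes.
Half-blood siblings count for one-half the weight of whole-blood siblings at the initial division.
Dividing 1 in proportion to weights (total weight 3): Zainab (weight 1) → 1/3; Abiodun (weight 1/2) → 1/6; Ngozi (weight 1) → 1/3; Bankole (weight 1/2) → 1/6.
Zainab predeceased; the 1/3 allotted to Zainab's branch passes to Zainab's issue by representation.
The 1/3 is divided into 3 equal shares of 1/9 among Folake, Segun, Obafemi.
Folake is living and takes 1/9.
Segun is living and takes 1/9.
Obafemi is living and takes 1/9.
Abiodun is living and takes 1/6.
Ngozi is living and takes 1/3.
Bankole predeceased; the 1/6 allotted to Bankole's branch passes to Bankole's issue by representation.
The 1/6 is divided into 3 equal shares of 1/18 among Ronke, Chukwudi, Ebele.
Ronke is living and takes 1/18.
Chukwudi predeceased; the 1/18 allotted to Chukwudi's branch passes to Chukwudi's issue by representation.
The 1/18 is divided into 3 equal shares of 1/54 among Morounke, Gbenga, Kehinde.
Morounke is living and takes 1/54.
Gbenga is living and takes 1/54.
Kehinde is living and takes 1/54.
Ebele is living and takes 1/18.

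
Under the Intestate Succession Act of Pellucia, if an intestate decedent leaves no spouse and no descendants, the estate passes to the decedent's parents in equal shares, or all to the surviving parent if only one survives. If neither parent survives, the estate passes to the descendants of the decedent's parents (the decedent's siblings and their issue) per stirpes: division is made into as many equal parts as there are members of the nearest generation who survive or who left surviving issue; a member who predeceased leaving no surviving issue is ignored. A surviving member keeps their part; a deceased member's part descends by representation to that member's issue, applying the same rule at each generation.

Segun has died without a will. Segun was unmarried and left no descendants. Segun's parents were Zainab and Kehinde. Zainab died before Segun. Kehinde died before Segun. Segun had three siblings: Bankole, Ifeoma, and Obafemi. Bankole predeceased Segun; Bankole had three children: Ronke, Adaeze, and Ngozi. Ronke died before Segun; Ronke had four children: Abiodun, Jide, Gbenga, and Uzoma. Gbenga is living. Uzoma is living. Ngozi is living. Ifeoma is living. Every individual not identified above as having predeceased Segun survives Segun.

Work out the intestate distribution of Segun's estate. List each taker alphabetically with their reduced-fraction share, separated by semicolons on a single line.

Neither parent survives and there are no descendants, so the estate passes to Segun's siblings and their issue per stirpes.
The estate is divided into 3 equal shares of 1/3 among Bankole, Ifeoma, Obafemi.
Bankole predeceased; the 1/3 allotted to Bankole's branch passes to Bankole's issue by representation.
The 1/3 is divided into 3 equal shares of 1/9 among Ronke, Adaeze, Ngozi.
Ronke predeceased; the 1/9 allotted to Ronke's branch passes to Ronke's issue by representation.
The 1/9 is divided into 4 equal shares of 1/36 among Abiodun, Jide, Gbenga, Uzoma.
Abiodun is living and takes 1/36.
Jide is living and takes 1/36.
Gbenga is living and takes 1/36.
Uzoma is living and takes 1/36.
Adaeze is living and takes 1/9.
Ngozi is living and takes 1/9.
Ifeoma is living and takes 1/3.
Obafemi is living and takes 1/3.

Abiodun 1/36; Adaeze 1/9; Gbenga 1/36; Ifeoma 1/3; Jide 1/36; Ngozi 1/9; Obafemi 1/3; Uzoma 1/36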